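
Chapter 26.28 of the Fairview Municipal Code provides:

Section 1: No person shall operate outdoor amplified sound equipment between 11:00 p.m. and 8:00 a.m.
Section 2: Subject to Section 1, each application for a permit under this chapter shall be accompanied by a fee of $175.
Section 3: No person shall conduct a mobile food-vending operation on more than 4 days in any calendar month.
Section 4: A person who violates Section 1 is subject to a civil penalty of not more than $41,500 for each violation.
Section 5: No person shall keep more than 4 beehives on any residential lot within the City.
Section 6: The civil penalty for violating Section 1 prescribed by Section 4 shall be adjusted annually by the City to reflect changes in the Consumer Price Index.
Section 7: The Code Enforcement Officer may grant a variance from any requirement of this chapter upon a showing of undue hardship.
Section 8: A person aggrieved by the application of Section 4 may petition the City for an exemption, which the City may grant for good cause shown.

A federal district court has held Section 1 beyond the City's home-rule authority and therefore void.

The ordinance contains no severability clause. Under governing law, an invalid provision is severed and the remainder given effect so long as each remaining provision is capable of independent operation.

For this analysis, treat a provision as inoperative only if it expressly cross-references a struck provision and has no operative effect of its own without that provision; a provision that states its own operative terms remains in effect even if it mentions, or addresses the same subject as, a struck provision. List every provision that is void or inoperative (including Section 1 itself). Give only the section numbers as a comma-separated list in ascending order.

Section 1 is struck. Section 4 operates only by reference to Section 1, so it falls with Section 1. The whole of Section 6 is the indexation of the civil penalty for violating Section 1, defined by reference to Section 4, so Section 6 cannot stand once Section 4 is removed. Section 8 has no operative effect of its own apart from Section 4 and is therefore inoperative. Although Section 2 refers to Section 1, its operative terms do not depend on Section 1, so it remains in effect. Under the stated default rule, only provisions that cannot operate independently fall away; the rest are enforced. Section 2, Section 3, Section 5, and Section 7 remain in effect.

1, 4, 6, 8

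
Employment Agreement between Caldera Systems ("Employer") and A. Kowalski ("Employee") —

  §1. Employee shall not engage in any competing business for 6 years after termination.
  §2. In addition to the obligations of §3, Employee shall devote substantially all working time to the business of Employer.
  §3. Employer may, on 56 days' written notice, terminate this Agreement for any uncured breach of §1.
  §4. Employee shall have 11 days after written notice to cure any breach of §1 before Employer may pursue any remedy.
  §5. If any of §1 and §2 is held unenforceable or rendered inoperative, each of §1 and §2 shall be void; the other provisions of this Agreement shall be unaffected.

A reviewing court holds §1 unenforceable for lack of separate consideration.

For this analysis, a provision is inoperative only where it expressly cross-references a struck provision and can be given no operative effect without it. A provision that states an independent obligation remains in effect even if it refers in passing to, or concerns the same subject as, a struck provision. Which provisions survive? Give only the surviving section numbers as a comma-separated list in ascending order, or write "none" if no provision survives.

5

§1 is struck. §3 has no operative effect of its own apart from §1 and is therefore inoperative. §4 has no operative effect of its own apart from §1 and is therefore inoperative. §5 declares §1 and §2 mutually dependent; since one of them has fallen, all of them are of no effect. That brings down §2 as well. The remainder continues in force under §5. Only §5 remains in effect.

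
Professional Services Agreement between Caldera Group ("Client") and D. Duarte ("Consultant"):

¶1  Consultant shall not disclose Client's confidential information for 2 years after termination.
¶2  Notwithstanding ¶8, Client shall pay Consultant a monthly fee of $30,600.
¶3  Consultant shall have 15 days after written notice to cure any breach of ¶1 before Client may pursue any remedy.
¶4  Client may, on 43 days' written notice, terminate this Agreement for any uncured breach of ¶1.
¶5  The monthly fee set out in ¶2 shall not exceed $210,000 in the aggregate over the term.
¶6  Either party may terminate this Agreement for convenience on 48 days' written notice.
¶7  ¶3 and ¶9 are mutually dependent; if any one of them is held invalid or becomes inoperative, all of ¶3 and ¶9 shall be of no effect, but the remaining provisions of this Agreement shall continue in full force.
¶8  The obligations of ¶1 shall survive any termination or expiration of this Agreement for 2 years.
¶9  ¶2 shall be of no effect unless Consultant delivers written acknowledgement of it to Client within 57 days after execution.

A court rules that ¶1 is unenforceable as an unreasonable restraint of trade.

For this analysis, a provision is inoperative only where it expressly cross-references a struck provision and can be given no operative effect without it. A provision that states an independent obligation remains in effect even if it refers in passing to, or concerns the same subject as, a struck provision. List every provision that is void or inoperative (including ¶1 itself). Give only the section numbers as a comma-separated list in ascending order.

¶1 is struck. ¶3 has no operative effect of its own apart from ¶1 and is therefore inoperative. ¶4 has no operative effect of its own apart from ¶1 and is therefore inoperative. ¶8 operates only by reference to ¶1, so it falls with ¶1. ¶2 mentions ¶8 but its own obligation stands independently of ¶8, so ¶2 is not affected. ¶7 declares ¶3 and ¶9 mutually dependent; since one of them has fallen, all of them are of no effect. That brings down ¶9 as well. The remainder continues in force under ¶7. ¶2, ¶5, ¶6, and ¶7 remain in effect.

1, 3, 4, 8, 9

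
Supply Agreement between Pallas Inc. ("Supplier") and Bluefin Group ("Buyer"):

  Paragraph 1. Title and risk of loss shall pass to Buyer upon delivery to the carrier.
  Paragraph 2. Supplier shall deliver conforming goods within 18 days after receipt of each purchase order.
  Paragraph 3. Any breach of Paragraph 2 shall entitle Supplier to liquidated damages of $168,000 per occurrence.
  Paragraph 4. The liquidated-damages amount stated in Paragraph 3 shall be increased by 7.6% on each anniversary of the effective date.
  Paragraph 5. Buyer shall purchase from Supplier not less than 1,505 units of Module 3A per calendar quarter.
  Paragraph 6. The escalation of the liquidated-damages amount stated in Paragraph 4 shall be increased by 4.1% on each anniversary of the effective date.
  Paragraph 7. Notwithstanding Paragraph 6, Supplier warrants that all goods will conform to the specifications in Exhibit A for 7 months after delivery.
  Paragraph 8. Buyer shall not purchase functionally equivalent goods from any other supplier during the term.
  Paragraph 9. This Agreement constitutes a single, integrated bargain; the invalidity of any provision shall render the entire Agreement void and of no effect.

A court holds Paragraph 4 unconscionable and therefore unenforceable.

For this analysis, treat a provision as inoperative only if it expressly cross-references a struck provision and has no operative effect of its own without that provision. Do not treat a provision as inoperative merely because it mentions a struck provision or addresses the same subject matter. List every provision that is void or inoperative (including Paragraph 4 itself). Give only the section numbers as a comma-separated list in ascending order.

Paragraph 4 is struck. Paragraph 6 operates only by reference to Paragraph 4, so it falls with Paragraph 4. Paragraph 9 provides that the Agreement is not severable, so the invalidity of any one provision voids the entire Agreement. No provision of the Agreement survives.

1, 2, 3, 4, 5, 6, 7, 8, 9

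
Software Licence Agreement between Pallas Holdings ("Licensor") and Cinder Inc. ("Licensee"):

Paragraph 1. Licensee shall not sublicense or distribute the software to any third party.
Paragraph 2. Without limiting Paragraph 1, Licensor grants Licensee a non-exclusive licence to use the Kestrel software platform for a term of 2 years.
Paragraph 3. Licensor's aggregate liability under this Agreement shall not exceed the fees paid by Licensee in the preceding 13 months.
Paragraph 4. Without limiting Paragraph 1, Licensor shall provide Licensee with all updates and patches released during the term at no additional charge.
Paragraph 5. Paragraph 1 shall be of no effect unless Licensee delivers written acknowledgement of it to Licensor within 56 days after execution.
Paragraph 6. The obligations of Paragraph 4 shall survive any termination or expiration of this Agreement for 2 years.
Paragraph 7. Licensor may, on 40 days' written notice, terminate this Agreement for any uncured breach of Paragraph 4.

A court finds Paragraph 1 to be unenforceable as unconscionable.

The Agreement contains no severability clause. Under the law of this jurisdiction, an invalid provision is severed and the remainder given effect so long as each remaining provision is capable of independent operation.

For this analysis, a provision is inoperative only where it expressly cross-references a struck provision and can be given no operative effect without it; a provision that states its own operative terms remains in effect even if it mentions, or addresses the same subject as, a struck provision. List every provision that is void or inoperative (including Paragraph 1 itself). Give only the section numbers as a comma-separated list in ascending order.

1, 5

Paragraph 1 is struck. The only function of Paragraph 5 is the acknowledgement condition for Paragraph 1, so it cannot stand once Paragraph 1 is removed. Paragraph 2 mentions Paragraph 1 but its own obligation stands independently of Paragraph 1, so Paragraph 2 is not affected. Paragraph 4 mentions Paragraph 1 but its own obligation stands independently of Paragraph 1, so Paragraph 4 is not affected. With no severability clause, the stated default rule severs what cannot stand and enforces each remaining provision that can operate on its own. Paragraph 2, Paragraph 3, Paragraph 4, Paragraph 6, and Paragraph 7 remain in effect.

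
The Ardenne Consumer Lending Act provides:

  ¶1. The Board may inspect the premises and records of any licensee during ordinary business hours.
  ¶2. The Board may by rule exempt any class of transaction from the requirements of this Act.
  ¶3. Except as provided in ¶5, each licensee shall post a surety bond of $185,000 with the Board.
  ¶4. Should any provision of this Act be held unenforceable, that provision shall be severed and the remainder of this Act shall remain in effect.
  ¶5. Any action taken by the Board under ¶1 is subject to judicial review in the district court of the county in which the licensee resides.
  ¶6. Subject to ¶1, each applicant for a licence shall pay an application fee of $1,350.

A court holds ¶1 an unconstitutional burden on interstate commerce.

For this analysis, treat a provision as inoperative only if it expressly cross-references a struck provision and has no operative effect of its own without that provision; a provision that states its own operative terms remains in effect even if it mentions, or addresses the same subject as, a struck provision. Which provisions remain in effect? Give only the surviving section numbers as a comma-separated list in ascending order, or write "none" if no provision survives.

¶1 is struck. ¶5 merely fixes the judicial-review right for ¶1; with ¶1 gone it has nothing to operate on and falls away. Although ¶6 refers to ¶1, its operative terms do not depend on ¶1, so it remains in effect. Although ¶3 refers to ¶5, its operative terms do not depend on ¶5, so it remains in effect. ¶4 is a severability clause and preserves every provision that can still be given independent effect. ¶2, ¶3, ¶4, and ¶6 remain in effect.

2, 3, 4, 6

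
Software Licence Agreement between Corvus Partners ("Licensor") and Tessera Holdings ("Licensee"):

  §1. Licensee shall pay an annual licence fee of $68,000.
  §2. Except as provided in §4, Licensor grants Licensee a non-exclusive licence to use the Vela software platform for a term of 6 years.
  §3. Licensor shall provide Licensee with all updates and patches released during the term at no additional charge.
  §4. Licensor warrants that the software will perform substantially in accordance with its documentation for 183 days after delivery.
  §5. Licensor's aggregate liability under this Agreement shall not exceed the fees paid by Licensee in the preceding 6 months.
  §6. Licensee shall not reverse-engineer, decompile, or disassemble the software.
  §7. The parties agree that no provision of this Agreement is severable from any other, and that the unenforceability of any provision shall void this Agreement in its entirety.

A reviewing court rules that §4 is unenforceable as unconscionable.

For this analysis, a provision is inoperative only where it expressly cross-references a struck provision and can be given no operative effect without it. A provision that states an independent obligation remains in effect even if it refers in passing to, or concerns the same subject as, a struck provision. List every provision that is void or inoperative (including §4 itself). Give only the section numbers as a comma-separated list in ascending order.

1, 2, 3, 4, 5, 6, 7

§4 is struck. Nothing else in the Agreement is defined by reference to §4. §7 provides that the Agreement is not severable, so the invalidity of any one provision voids the entire Agreement. No provision of the Agreement survives.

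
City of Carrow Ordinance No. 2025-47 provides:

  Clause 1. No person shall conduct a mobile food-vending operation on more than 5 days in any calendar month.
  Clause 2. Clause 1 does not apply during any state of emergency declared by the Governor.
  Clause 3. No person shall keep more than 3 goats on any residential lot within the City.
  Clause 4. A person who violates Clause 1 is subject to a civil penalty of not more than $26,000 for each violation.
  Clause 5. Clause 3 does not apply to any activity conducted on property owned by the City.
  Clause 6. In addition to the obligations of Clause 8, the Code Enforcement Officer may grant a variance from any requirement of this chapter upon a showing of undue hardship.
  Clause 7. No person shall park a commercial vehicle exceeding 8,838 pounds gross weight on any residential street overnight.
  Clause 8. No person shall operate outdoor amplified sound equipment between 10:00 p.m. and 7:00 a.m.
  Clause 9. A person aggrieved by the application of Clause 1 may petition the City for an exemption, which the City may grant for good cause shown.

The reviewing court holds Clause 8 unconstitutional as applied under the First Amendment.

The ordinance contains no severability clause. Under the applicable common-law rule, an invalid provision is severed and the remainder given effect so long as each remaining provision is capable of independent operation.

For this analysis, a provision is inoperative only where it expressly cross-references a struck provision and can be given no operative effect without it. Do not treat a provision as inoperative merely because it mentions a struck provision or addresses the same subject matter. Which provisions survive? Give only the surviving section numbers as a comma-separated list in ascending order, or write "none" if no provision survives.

Clause 8 is struck. Although Clause 6 refers to Clause 8, its operative terms do not depend on Clause 8, so it remains in effect. Nothing else in the ordinance is defined by reference to Clause 8. With no severability clause, the stated default rule severs what cannot stand and enforces each remaining provision that can operate on its own. Clause 1, Clause 2, Clause 3, Clause 4, Clause 5, Clause 6, Clause 7, and Clause 9 remain in effect.

1, 2, 3, 4, 5, 6, 7, 9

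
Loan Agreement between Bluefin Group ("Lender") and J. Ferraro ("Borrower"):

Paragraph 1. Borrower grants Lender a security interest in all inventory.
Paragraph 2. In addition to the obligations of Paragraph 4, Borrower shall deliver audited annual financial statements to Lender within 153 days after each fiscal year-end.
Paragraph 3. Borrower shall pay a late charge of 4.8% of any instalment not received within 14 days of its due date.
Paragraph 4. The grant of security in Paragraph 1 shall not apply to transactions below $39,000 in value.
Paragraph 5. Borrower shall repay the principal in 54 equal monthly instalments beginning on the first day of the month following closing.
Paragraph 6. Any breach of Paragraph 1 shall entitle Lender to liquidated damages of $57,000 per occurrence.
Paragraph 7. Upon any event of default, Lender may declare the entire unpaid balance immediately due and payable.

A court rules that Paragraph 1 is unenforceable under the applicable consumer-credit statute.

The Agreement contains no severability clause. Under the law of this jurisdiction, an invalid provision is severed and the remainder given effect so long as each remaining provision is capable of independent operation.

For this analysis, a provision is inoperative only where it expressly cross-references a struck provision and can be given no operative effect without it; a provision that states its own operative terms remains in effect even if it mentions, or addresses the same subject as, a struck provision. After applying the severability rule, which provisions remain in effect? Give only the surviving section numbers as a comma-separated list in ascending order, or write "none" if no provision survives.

2, 3, 5, 7

Paragraph 1 is struck. Paragraph 4 has no operative effect of its own apart from Paragraph 1 and is therefore inoperative. Paragraph 6 does nothing except set the liquidated-damages amount by reference to Paragraph 1; with Paragraph 1 gone it has no independent effect and is inoperative. Paragraph 2 mentions Paragraph 4 but its own obligation stands independently of Paragraph 4, so Paragraph 2 is not affected. With no severability clause, the stated default rule severs what cannot stand and enforces each remaining provision that can operate on its own. The provisions still in force are Paragraph 2, Paragraph 3, Paragraph 5, and Paragraph 7.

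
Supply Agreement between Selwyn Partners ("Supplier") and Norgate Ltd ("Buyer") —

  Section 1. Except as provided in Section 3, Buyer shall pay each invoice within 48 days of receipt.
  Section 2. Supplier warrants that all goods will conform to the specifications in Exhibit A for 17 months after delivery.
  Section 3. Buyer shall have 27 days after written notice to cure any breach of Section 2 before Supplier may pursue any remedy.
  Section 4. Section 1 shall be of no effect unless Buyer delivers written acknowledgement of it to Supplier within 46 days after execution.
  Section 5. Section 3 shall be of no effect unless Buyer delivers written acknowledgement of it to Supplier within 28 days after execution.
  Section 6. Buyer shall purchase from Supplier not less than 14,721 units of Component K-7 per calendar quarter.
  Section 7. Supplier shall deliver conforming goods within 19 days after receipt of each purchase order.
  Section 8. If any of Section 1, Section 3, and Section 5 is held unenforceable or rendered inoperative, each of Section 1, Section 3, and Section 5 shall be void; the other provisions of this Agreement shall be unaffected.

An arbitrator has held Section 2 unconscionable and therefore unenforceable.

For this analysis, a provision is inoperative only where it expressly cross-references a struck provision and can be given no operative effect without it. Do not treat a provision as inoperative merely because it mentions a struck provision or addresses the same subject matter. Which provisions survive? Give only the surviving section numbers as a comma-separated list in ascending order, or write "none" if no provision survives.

Section 2 is struck. Section 3 merely fixes the cure period for breach of Section 2; with Section 2 gone it has nothing to operate on and falls away. Section 5 merely fixes the acknowledgement condition for Section 3; with Section 3 gone it has nothing to operate on and falls away. Section 8 declares Section 1, Section 3, and Section 5 mutually dependent; since one of them has fallen, all of them are of no effect. That brings down Section 1 as well. Section 4 in turn depends solely on a provision now struck and likewise falls. The remainder continues in force under Section 8. The provisions still in force are Section 6, Section 7, and Section 8.

6, 7, 8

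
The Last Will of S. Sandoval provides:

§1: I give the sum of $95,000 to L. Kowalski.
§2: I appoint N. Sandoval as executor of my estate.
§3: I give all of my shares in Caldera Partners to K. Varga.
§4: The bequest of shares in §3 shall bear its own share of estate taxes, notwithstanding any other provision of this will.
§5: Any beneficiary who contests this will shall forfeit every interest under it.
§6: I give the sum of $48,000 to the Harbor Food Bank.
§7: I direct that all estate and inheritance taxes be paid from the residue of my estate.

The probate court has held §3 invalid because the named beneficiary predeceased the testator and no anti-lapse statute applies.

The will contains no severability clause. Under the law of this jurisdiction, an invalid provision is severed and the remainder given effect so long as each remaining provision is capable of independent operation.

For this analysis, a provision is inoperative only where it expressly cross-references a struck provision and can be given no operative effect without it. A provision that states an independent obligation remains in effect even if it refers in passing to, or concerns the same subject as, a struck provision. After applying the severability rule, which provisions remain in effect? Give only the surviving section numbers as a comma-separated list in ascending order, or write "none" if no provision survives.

1, 2, 5, 6, 7

§3 is struck. §4 has no operative effect of its own apart from §3 and is therefore inoperative. Under the stated default rule, only provisions that cannot operate independently fall away; the rest are enforced. §1, §2, §5, §6, and §7 remain in effect.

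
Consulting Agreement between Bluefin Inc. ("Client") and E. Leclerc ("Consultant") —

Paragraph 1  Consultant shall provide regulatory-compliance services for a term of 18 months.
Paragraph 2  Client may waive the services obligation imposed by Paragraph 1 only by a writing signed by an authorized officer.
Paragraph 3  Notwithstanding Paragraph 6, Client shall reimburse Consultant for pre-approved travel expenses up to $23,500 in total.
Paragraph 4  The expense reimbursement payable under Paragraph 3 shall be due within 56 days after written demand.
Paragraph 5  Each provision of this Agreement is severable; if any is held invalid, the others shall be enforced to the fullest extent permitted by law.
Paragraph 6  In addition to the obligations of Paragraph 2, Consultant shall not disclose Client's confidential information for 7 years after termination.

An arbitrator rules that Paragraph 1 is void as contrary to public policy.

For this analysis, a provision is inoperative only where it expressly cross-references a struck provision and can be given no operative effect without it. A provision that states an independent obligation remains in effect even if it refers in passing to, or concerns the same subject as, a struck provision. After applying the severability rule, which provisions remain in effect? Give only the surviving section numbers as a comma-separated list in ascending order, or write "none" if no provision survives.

3, 4, 5, 6

Paragraph 1 is struck. Paragraph 2 merely fixes the waiver condition for Paragraph 1; with Paragraph 1 gone it has nothing to operate on and falls away. Although Paragraph 6 refers to Paragraph 2, its operative terms do not depend on Paragraph 2, so it remains in effect. Paragraph 5 is a severability clause and preserves every provision that can still be given independent effect. The provisions still in force are Paragraph 3, Paragraph 4, Paragraph 5, and Paragraph 6.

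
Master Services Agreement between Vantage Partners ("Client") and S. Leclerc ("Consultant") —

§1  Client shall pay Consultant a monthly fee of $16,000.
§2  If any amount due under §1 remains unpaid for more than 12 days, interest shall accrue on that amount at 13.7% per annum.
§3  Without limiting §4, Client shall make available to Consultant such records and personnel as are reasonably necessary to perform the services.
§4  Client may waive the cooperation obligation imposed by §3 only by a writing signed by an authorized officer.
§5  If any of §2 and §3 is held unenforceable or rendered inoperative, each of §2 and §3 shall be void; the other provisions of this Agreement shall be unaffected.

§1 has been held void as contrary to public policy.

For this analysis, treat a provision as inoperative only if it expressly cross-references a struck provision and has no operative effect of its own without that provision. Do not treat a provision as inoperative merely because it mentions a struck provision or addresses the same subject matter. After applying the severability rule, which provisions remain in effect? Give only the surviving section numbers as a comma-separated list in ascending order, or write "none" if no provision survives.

5

§1 is struck. §2 does nothing except set the default interest on the monthly fee by reference to §1; with §1 gone it has no independent effect and is inoperative. §5 declares §2 and §3 mutually dependent; since one of them has fallen, all of them are of no effect. That brings down §3 as well. §4 in turn depends solely on a provision now struck and likewise falls. The remainder continues in force under §5. Only §5 remains in effect.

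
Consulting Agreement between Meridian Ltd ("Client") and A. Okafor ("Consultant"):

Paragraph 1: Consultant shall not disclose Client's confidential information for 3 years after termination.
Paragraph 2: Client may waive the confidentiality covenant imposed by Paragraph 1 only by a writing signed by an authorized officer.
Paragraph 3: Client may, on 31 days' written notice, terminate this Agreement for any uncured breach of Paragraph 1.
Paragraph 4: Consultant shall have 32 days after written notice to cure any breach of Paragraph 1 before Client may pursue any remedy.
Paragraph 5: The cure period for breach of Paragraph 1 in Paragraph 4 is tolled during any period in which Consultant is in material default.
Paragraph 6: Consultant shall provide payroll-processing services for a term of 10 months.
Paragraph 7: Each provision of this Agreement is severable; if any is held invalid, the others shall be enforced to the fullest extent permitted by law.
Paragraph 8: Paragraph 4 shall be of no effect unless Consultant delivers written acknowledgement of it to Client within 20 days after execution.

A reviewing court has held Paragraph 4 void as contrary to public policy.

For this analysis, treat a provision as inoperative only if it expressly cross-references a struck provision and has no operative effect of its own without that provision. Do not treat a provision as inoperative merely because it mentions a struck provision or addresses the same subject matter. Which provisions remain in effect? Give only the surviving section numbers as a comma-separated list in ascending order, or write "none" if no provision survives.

1, 2, 3, 6, 7

Paragraph 4 is struck. The whole of Paragraph 5 is the tolling of the cure period for breach of Paragraph 1, defined by reference to Paragraph 4, so Paragraph 5 cannot stand once Paragraph 4 is removed. Paragraph 8 has no operative effect of its own apart from Paragraph 4 and is therefore inoperative. Paragraph 7 is a severability clause and preserves every provision that can still be given independent effect. Paragraph 1, Paragraph 2, Paragraph 3, Paragraph 6, and Paragraph 7 remain in effect.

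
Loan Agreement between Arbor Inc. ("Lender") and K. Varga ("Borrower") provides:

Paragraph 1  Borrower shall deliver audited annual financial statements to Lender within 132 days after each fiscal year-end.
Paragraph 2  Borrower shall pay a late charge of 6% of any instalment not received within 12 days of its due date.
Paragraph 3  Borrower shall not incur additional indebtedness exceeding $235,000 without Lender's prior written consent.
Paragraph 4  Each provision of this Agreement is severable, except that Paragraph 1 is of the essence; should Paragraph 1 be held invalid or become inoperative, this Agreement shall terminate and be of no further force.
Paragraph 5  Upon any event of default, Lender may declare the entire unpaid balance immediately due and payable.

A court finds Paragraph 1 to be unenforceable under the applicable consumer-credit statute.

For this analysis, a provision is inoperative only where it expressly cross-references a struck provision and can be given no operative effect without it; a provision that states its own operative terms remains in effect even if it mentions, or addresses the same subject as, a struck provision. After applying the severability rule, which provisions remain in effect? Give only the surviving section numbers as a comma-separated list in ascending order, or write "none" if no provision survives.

Paragraph 1 is struck. No other provision's operative terms depend on Paragraph 1. Paragraph 4 makes Paragraph 1 an essential term, and Paragraph 1 is the provision held invalid; under Paragraph 4, the entire Agreement is therefore void. No provision of the Agreement survives.

none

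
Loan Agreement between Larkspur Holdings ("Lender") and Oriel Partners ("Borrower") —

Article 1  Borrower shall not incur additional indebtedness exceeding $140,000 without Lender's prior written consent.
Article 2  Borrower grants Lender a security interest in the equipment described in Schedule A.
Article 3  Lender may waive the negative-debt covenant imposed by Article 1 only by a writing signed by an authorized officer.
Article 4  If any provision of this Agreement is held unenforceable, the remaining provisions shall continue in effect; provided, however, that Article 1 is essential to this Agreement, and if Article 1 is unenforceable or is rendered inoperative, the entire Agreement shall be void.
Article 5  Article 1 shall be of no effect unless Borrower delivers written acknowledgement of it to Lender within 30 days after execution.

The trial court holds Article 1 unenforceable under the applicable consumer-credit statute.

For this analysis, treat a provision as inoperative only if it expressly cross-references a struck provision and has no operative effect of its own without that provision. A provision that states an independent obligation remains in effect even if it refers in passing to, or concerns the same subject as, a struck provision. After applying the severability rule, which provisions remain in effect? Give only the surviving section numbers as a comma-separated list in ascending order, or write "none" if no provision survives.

none

Article 1 is struck. Article 3 merely fixes the waiver condition for Article 1; with Article 1 gone it has nothing to operate on and falls away. Article 5 has no operative effect of its own apart from Article 1 and is therefore inoperative. Article 4 makes Article 1 an essential term, and Article 1 is the provision held invalid; under Article 4, the entire Agreement is therefore void. No provision of the Agreement survives.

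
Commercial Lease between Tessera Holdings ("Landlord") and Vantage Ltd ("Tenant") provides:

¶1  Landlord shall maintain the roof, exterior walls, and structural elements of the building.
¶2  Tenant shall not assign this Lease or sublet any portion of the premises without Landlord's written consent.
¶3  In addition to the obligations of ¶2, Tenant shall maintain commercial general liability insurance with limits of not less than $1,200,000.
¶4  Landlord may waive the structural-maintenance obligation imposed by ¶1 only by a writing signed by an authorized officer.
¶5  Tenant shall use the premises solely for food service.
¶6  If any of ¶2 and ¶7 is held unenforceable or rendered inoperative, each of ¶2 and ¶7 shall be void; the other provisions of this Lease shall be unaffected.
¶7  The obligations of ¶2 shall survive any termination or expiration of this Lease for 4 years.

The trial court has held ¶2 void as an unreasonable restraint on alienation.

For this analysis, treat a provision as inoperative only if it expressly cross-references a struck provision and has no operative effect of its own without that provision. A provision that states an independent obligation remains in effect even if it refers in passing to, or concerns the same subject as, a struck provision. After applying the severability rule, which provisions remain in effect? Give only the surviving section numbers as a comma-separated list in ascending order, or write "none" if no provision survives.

¶2 is struck. ¶7 has no operative effect of its own apart from ¶2 and is therefore inoperative. ¶3 mentions ¶2 but its own obligation stands independently of ¶2, so ¶3 is not affected. ¶6 declares ¶2 and ¶7 mutually dependent; since one of them has fallen, all of them are of no effect. The remainder continues in force under ¶6. ¶1, ¶3, ¶4, ¶5, and ¶6 remain in effect.

1, 3, 4, 5, 6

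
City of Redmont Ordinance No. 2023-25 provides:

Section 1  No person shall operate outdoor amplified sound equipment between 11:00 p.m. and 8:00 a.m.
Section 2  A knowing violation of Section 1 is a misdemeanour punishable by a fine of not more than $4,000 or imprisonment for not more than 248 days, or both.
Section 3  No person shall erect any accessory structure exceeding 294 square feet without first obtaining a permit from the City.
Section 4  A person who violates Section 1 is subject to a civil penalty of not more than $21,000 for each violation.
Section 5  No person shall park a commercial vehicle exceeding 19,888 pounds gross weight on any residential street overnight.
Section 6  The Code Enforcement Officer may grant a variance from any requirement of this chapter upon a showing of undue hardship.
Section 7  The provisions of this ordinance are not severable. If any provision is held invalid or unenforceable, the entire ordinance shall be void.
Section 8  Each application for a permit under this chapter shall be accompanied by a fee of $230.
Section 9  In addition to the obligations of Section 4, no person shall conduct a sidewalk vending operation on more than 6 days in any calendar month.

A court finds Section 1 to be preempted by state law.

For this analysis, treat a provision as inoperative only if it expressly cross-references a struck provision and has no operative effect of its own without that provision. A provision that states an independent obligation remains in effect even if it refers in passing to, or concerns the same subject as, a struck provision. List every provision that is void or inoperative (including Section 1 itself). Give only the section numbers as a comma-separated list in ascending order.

Section 1 is struck. The only function of Section 2 is the criminal penalty for violating Section 1, so it cannot stand once Section 1 is removed. Section 4 has no operative effect of its own apart from Section 1 and is therefore inoperative. Section 7 provides that the ordinance is not severable, so the invalidity of any one provision voids the entire ordinance. No provision of the ordinance survives.

1, 2, 3, 4, 5, 6, 7, 8, 9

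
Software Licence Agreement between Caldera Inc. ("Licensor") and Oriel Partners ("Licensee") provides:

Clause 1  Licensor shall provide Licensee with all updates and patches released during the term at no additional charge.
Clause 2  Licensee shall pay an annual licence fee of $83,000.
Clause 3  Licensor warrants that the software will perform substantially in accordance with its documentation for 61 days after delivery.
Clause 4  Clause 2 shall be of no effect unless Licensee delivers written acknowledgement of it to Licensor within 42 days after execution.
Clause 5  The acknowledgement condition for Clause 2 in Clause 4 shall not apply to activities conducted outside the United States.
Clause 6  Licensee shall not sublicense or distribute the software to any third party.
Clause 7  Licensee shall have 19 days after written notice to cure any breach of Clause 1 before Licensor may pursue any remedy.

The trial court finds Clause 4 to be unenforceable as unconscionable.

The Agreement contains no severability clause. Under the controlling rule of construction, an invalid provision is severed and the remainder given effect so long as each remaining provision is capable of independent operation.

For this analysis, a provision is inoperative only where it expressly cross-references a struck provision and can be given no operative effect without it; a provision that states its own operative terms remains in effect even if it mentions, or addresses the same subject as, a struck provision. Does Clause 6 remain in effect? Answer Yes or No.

Clause 4 is struck. Clause 5 does nothing except set the carve-out from the acknowledgement condition for Clause 2 by reference to Clause 4; with Clause 4 gone it has no independent effect and is inoperative. With no severability clause, the stated default rule severs what cannot stand and enforces each remaining provision that can operate on its own. The provisions still in force are Clause 1, Clause 2, Clause 3, Clause 6, and Clause 7. Clause 6 is among the surviving provisions, so the answer is yes.

Yes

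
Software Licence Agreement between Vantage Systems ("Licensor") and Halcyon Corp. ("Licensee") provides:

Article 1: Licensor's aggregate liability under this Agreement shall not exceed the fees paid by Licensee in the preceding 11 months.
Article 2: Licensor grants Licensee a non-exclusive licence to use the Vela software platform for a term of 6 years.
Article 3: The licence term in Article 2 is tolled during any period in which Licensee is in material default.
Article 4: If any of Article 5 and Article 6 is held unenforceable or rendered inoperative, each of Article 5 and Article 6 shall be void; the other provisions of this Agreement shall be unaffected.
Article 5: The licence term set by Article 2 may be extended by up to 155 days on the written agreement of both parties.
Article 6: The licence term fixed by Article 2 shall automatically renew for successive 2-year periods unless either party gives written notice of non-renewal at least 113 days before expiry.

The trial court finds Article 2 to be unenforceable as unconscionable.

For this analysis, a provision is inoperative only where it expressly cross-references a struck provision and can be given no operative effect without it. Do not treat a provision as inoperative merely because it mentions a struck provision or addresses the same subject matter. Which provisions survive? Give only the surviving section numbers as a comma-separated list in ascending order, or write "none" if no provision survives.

1, 4

Article 2 is struck. Article 3 has no operative effect of its own apart from Article 2 and is therefore inoperative. Article 5 operates only by reference to Article 2, so it falls with Article 2. Article 6 has no operative effect of its own apart from Article 2 and is therefore inoperative. Article 4 declares Article 5 and Article 6 mutually dependent; since one of them has fallen, all of them are of no effect. The remainder continues in force under Article 4. The provisions still in force are Article 1 and Article 4.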